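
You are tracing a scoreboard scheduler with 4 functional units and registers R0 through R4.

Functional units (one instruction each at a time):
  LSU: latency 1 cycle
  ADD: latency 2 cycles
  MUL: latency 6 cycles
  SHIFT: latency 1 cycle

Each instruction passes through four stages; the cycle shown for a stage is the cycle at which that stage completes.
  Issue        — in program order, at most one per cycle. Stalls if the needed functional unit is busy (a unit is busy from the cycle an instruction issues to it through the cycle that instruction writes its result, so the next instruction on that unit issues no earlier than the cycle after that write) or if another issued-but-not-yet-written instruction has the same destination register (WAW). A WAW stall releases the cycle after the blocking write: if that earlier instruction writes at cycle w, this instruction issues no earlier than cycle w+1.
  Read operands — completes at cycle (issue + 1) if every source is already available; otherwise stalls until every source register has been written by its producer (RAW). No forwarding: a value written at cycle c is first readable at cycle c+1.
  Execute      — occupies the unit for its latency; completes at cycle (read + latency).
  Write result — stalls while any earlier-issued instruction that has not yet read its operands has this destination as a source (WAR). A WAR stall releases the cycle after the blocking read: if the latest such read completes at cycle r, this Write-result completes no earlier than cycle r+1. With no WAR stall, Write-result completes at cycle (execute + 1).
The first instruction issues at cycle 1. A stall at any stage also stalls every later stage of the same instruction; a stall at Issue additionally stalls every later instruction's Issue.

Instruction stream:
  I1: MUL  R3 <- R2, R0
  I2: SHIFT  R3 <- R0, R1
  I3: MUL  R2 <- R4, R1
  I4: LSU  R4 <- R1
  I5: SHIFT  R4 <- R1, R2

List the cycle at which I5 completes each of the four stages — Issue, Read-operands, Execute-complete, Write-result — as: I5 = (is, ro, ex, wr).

  I1 | 1 | 2 | 8 | 9
  I2 | 10 | 11 | 12 | 13   WAW R3: wait I1 write@9
  I3 | 11 | 12 | 18 | 19
  I4 | 12 | 13 | 14 | 15
  I5 | 16 | 20 | 21 | 22   WAW R4: wait I4 write@15 · RAW R2: wait I3 write@19

I5 = (16, 20, 21, 22)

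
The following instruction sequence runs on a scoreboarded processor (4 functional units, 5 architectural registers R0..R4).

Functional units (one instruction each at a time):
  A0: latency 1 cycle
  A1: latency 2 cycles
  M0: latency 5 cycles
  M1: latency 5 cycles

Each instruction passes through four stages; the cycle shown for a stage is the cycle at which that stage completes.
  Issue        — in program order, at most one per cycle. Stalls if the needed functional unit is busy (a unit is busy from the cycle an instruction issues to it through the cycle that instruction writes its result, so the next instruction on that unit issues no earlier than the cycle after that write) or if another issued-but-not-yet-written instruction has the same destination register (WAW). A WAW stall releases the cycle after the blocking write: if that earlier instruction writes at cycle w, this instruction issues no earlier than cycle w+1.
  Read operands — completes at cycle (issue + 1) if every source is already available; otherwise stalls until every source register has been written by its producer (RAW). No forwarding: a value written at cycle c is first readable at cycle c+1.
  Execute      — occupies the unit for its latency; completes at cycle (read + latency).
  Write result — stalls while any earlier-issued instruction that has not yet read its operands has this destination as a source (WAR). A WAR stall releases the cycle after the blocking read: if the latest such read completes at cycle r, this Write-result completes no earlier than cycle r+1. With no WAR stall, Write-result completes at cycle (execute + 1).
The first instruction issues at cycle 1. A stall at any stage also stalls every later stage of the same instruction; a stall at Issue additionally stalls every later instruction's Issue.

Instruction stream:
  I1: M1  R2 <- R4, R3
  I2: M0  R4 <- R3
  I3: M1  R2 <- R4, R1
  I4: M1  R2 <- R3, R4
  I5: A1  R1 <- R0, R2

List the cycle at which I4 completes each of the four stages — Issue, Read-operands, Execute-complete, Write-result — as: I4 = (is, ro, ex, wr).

I4 = (17, 18, 23, 24)

I1 -> (1, 2, 7, 8)
I2 -> (2, 3, 8, 9)
I3 -> (9, 10, 15, 16)  // struct: M1 busy until I1 writes@8
I4 -> (17, 18, 23, 24)  // struct: M1 busy until I3 writes@16
I5 -> (18, 25, 27, 28)  // RAW R2: wait I4 write@24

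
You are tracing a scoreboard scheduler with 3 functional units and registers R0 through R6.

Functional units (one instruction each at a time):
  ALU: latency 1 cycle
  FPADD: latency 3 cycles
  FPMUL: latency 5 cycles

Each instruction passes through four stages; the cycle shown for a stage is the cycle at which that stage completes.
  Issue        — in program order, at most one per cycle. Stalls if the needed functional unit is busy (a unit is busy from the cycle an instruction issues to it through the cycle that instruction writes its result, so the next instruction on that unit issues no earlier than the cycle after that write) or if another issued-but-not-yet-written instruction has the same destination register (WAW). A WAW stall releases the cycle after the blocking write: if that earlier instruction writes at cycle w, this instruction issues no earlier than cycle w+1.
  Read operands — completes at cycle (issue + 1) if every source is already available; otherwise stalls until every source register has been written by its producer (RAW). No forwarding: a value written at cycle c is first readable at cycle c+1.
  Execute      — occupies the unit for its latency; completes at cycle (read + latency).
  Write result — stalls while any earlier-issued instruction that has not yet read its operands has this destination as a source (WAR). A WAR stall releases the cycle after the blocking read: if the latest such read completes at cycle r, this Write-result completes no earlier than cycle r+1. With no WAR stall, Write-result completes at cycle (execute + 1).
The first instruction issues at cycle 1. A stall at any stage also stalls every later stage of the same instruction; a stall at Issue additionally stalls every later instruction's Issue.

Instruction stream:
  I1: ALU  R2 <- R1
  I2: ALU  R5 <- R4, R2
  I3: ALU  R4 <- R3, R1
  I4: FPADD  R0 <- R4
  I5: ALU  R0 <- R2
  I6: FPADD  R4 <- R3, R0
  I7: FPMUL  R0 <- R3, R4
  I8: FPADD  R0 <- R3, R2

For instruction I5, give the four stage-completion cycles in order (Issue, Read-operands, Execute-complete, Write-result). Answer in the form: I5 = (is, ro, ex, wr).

[1] I1→ALU
[2] I1 RO
[3] I1 EX
[4] I1 WR R2
[5] I2→ALU
[6] I2 RO
[7] I2 EX
[8] I2 WR R5
[9] I3→ALU
[10] I3 RO | I4→FPADD
[11] I3 EX
[12] I3 WR R4
[13] I4 RO
[16] I4 EX
[17] I4 WR R0
[18] I5→ALU
[19] I5 RO | I6→FPADD
[20] I5 EX
[21] I5 WR R0
[22] I6 RO | I7→FPMUL
[25] I6 EX
[26] I6 WR R4
[27] I7 RO
[32] I7 EX
[33] I7 WR R0
[34] I8→FPADD
[35] I8 RO
[38] I8 EX
[39] I8 WR R0

I5 = (18, 19, 20, 21)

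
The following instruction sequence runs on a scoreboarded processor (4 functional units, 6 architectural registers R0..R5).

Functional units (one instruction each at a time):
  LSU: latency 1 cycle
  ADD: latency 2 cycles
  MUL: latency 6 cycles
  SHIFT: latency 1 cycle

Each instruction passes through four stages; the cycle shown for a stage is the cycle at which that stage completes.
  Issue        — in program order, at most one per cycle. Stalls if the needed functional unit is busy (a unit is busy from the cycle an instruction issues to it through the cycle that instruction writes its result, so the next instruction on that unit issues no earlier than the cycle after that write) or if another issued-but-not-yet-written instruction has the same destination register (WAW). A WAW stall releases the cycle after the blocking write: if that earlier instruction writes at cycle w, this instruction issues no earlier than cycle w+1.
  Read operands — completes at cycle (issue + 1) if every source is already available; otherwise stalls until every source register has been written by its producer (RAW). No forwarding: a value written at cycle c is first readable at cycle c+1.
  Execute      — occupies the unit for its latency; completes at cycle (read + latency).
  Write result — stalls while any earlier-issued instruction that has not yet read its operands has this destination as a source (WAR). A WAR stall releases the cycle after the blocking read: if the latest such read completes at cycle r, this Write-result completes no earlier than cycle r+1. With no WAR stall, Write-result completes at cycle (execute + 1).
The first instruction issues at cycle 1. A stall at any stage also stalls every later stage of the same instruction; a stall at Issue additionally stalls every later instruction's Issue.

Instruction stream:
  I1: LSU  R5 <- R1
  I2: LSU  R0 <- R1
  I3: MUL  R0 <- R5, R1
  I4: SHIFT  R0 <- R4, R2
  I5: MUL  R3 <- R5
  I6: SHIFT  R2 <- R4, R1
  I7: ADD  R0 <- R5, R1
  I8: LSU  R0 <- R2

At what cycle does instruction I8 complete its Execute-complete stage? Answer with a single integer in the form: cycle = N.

I1: IS=1 RO=2 EX=3 WR=4
I2: IS=5 RO=6 EX=7 WR=8  [struct: LSU busy until I1 writes@4]
I3: IS=9 RO=10 EX=16 WR=17  [WAW R0: wait I2 write@8]
I4: IS=18 RO=19 EX=20 WR=21  [WAW R0: wait I3 write@17]
I5: IS=19 RO=20 EX=26 WR=27
I6: IS=22 RO=23 EX=24 WR=25  [struct: SHIFT busy until I4 writes@21]
I7: IS=23 RO=24 EX=26 WR=27
I8: IS=28 RO=29 EX=30 WR=31  [WAW R0: wait I7 write@27]

cycle = 30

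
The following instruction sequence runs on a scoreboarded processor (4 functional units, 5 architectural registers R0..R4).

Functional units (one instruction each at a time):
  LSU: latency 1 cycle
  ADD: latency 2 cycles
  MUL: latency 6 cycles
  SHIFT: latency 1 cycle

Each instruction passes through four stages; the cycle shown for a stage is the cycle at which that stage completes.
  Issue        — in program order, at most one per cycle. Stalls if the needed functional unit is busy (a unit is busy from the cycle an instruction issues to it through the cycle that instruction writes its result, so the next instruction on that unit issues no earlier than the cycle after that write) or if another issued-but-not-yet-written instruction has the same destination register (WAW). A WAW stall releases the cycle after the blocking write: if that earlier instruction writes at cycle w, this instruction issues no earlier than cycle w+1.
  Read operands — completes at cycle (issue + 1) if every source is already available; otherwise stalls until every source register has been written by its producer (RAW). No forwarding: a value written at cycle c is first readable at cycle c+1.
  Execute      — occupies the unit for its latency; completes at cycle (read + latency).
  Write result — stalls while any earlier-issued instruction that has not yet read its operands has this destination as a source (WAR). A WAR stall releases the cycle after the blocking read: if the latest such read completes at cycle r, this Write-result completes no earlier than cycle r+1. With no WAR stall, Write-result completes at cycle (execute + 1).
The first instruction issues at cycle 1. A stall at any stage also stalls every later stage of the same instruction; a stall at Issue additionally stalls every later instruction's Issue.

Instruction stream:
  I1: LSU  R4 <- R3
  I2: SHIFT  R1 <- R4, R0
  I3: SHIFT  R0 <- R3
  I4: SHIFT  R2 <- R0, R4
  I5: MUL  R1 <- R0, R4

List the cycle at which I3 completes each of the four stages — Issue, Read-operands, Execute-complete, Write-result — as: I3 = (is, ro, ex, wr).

I3 = (8, 9, 10, 11)

cycle 1: issue I1 (LSU)
cycle 2: I1 read-ops | issue I2 (SHIFT)
cycle 3: I1 finished on LSU
cycle 4: I1→R4
cycle 5: I2 read-ops
cycle 6: I2 finished on SHIFT
cycle 7: I2→R1
cycle 8: issue I3 (SHIFT)
cycle 9: I3 read-ops
cycle 10: I3 finished on SHIFT
cycle 11: I3→R0
cycle 12: issue I4 (SHIFT)
cycle 13: I4 read-ops | issue I5 (MUL)
cycle 14: I4 finished on SHIFT | I5 read-ops
cycle 15: I4→R2
cycle 20: I5 finished on MUL
cycle 21: I5→R1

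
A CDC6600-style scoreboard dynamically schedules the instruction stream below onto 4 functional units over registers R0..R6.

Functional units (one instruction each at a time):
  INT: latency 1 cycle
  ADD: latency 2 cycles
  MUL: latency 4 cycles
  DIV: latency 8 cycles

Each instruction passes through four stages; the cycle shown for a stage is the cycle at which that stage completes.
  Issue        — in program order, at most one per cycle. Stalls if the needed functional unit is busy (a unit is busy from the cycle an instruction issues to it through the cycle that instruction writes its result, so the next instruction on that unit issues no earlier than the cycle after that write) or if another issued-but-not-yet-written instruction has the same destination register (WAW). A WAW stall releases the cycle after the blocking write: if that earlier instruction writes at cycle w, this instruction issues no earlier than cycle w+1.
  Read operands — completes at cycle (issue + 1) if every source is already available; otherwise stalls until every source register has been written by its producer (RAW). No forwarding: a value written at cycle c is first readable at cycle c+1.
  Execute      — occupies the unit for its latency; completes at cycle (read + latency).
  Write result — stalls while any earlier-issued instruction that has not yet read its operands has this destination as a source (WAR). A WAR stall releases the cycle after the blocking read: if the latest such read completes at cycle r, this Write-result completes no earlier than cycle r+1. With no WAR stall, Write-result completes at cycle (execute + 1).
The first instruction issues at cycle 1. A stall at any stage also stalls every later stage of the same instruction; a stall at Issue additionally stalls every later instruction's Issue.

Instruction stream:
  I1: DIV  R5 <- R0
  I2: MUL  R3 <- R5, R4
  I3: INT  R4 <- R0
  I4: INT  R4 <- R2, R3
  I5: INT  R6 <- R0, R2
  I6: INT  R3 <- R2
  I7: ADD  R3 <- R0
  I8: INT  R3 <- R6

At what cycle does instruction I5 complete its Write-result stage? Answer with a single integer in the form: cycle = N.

[I1] 1/2/10/11
[I2] 2/12/16/17  (RAW R5: wait I1 write@11)
[I3] 3/4/5/13  (WAR R4: wait I2 read@12)
[I4] 14/18/19/20  (struct: INT busy until I3 writes@13; RAW R3: wait I2 write@17)
[I5] 21/22/23/24  (struct: INT busy until I4 writes@20)
[I6] 25/26/27/28  (struct: INT busy until I5 writes@24)
[I7] 29/30/32/33  (WAW R3: wait I6 write@28)
[I8] 34/35/36/37  (WAW R3: wait I7 write@33)

cycle = 24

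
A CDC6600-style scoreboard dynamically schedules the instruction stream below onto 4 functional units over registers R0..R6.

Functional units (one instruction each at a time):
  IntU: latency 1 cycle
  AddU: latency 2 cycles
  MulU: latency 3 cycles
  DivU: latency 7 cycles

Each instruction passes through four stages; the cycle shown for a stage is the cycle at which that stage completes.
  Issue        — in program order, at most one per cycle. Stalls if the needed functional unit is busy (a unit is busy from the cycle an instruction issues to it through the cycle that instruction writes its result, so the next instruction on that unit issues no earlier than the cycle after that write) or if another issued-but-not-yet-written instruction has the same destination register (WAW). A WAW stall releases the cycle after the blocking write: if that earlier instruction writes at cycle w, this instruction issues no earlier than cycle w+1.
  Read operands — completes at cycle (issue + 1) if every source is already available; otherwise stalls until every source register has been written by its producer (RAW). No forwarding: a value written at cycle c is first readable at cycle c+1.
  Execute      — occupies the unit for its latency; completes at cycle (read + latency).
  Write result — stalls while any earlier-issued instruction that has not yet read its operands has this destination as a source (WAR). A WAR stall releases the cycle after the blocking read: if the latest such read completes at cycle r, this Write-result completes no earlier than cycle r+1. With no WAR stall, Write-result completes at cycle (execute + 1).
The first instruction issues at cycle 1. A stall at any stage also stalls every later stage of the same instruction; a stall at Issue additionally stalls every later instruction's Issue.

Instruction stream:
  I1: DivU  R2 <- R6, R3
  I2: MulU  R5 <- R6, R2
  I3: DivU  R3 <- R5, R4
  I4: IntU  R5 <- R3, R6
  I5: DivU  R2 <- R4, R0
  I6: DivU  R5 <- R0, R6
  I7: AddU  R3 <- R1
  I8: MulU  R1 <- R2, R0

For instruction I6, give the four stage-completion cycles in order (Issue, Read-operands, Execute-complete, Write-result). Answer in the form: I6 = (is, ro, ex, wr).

t=1  I1 issues→DivU
t=2  I1 reads | I2 issues→MulU
t=9  I1 exec-done
t=10  I1 writes R2
t=11  I2 reads | I3 issues→DivU
t=14  I2 exec-done
t=15  I2 writes R5
t=16  I3 reads | I4 issues→IntU
t=23  I3 exec-done
t=24  I3 writes R3
t=25  I4 reads | I5 issues→DivU
t=26  I4 exec-done | I5 reads
t=27  I4 writes R5
t=33  I5 exec-done
t=34  I5 writes R2
t=35  I6 issues→DivU
t=36  I6 reads | I7 issues→AddU
t=37  I7 reads | I8 issues→MulU
t=38  I8 reads
t=39  I7 exec-done
t=40  I7 writes R3
t=41  I8 exec-done
t=42  I8 writes R1
t=43  I6 exec-done
t=44  I6 writes R5

I6 = (35, 36, 43, 44)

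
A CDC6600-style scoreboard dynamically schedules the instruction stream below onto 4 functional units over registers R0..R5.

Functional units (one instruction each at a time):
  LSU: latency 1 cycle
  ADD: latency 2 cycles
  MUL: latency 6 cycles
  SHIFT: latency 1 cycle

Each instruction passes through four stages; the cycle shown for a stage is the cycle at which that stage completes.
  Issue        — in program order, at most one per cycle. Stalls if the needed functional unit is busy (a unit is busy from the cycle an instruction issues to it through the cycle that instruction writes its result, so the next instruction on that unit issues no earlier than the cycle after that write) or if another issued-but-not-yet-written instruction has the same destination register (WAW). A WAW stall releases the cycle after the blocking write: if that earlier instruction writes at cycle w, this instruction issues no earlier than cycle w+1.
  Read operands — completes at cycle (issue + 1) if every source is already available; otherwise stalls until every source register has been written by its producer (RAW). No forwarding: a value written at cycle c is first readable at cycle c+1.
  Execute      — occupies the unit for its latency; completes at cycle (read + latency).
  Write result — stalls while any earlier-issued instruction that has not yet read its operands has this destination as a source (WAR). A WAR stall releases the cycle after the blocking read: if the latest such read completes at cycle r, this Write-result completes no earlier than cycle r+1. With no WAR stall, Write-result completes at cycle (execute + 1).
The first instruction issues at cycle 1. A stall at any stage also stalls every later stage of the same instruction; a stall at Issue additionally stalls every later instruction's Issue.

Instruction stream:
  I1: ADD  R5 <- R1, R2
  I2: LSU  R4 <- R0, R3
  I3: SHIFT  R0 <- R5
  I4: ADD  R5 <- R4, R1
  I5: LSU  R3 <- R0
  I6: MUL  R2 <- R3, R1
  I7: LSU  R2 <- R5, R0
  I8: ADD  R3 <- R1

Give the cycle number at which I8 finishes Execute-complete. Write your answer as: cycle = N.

cycle = 24

cycle 1: issue I1 (ADD)
cycle 2: I1 read-ops, issue I2 (LSU)
cycle 3: I2 read-ops, issue I3 (SHIFT)
cycle 4: I1 finished on ADD, I2 finished on LSU
cycle 5: I1→R5, I2→R4
cycle 6: I3 read-ops, issue I4 (ADD)
cycle 7: I3 finished on SHIFT, I4 read-ops, issue I5 (LSU)
cycle 8: I3→R0, issue I6 (MUL)
cycle 9: I4 finished on ADD, I5 read-ops
cycle 10: I4→R5, I5 finished on LSU
cycle 11: I5→R3
cycle 12: I6 read-ops
cycle 18: I6 finished on MUL
cycle 19: I6→R2
cycle 20: issue I7 (LSU)
cycle 21: I7 read-ops, issue I8 (ADD)
cycle 22: I7 finished on LSU, I8 read-ops
cycle 23: I7→R2
cycle 24: I8 finished on ADD
cycle 25: I8→R3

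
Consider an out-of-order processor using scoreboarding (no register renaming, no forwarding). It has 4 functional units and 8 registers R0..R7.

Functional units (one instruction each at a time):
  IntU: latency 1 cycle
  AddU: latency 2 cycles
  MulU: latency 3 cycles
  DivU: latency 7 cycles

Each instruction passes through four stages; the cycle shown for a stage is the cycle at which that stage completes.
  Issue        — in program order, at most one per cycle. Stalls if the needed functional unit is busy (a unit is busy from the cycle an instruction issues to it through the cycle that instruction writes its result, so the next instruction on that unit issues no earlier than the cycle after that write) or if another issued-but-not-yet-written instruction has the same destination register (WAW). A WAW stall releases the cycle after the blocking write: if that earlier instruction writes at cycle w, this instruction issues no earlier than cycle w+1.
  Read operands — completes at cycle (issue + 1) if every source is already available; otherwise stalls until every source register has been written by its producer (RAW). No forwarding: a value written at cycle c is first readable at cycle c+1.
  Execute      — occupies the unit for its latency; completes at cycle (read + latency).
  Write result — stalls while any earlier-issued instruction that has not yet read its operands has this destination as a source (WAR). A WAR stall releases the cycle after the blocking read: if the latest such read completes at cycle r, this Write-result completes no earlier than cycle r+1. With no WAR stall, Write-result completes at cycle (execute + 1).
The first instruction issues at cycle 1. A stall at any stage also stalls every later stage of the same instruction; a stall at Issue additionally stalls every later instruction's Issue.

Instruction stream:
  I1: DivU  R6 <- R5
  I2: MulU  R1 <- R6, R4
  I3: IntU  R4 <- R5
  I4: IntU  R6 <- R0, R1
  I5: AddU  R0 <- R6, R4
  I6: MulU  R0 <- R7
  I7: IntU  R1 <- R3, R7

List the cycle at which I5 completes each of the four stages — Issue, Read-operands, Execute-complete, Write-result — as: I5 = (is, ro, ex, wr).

I5 = (14, 19, 21, 22)

[1] I1 issues→DivU
[2] I1 reads, I2 issues→MulU
[3] I3 issues→IntU
[4] I3 reads
[5] I3 exec-done
[9] I1 exec-done
[10] I1 writes R6
[11] I2 reads
[12] I3 writes R4
[13] I4 issues→IntU
[14] I2 exec-done, I5 issues→AddU
[15] I2 writes R1
[16] I4 reads
[17] I4 exec-done
[18] I4 writes R6
[19] I5 reads
[21] I5 exec-done
[22] I5 writes R0
[23] I6 issues→MulU
[24] I6 reads, I7 issues→IntU
[25] I7 reads
[26] I7 exec-done
[27] I6 exec-done, I7 writes R1
[28] I6 writes R0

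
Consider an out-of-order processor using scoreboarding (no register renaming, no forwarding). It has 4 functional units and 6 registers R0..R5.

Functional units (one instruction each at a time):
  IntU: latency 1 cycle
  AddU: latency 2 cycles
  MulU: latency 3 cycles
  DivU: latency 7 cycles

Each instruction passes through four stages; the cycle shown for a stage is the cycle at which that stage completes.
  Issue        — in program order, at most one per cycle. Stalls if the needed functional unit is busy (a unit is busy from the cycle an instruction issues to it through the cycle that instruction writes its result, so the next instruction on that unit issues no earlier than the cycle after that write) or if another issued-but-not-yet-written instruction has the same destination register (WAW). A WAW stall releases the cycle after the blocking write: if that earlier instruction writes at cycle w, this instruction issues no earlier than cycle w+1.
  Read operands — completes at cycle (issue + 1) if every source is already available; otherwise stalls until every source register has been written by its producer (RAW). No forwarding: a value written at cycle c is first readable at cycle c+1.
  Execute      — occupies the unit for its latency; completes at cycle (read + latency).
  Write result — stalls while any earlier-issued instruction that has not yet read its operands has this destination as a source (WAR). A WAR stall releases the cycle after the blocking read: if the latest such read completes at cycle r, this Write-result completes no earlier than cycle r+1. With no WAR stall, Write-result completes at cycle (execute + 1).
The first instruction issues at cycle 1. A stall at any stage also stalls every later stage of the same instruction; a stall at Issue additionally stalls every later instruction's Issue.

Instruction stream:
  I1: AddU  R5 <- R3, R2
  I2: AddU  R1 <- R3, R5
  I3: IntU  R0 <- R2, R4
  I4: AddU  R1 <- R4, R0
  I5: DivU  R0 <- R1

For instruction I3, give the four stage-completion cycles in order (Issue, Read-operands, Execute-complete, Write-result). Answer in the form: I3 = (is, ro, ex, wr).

I3 = (7, 8, 9, 10)

1) issue 1, read 2, done 4, write 5
2) issue 6, read 7, done 9, write 10  <struct: AddU busy until I1 writes@5>
3) issue 7, read 8, done 9, write 10
4) issue 11, read 12, done 14, write 15  <struct: AddU busy until I2 writes@10>
5) issue 12, read 16, done 23, write 24  <RAW R1: wait I4 write@15>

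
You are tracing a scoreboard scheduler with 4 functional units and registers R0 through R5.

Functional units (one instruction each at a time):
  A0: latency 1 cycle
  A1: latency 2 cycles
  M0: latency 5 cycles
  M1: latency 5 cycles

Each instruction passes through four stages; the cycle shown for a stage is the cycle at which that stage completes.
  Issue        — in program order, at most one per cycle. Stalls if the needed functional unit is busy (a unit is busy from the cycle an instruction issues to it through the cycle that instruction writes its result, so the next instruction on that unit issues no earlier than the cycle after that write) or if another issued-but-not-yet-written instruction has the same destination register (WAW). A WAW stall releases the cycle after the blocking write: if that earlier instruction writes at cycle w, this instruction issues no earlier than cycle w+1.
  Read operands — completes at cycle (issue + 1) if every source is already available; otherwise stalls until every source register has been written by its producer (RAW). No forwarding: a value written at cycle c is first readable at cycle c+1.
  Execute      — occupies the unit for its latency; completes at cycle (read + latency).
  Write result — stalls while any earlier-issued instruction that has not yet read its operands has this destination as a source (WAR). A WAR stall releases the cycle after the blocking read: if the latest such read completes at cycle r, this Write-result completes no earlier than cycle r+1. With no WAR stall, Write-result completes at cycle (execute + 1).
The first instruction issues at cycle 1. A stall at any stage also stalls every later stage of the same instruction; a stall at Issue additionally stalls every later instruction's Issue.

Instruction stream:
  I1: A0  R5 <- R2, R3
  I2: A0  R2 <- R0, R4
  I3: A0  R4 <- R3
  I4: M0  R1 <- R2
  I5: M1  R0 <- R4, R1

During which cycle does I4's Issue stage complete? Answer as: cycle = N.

cycle = 10

  I1 | 1 | 2 | 3 | 4
  I2 | 5 | 6 | 7 | 8   struct: A0 busy until I1 writes@4
  I3 | 9 | 10 | 11 | 12   struct: A0 busy until I2 writes@8
  I4 | 10 | 11 | 16 | 17
  I5 | 11 | 18 | 23 | 24   RAW R1: wait I4 write@17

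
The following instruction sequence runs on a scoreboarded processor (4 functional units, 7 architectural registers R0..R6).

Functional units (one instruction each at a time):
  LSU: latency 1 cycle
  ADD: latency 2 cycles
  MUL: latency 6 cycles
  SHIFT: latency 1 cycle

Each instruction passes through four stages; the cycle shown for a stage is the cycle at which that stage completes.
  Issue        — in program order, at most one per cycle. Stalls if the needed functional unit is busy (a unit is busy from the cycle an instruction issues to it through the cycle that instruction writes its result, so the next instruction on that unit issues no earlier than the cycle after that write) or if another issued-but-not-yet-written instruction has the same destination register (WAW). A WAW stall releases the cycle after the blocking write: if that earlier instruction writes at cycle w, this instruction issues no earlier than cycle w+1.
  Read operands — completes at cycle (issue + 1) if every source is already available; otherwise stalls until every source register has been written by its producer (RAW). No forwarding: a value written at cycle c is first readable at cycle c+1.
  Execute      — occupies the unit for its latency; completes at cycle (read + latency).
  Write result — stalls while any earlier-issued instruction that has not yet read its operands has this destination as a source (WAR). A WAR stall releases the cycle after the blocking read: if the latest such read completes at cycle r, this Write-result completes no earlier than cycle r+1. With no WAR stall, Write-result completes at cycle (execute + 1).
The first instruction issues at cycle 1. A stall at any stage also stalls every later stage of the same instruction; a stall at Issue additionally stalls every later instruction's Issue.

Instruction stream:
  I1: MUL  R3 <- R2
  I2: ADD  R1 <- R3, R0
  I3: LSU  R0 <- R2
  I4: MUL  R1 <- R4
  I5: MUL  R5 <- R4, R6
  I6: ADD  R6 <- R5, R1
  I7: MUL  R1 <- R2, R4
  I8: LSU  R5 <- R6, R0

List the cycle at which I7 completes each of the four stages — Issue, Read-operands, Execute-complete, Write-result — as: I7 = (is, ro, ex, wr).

[1] issue I1 (MUL)
[2] I1 read-ops; issue I2 (ADD)
[3] issue I3 (LSU)
[4] I3 read-ops
[5] I3 finished on LSU
[8] I1 finished on MUL
[9] I1→R3
[10] I2 read-ops
[11] I3→R0
[12] I2 finished on ADD
[13] I2→R1
[14] issue I4 (MUL)
[15] I4 read-ops
[21] I4 finished on MUL
[22] I4→R1
[23] issue I5 (MUL)
[24] I5 read-ops; issue I6 (ADD)
[30] I5 finished on MUL
[31] I5→R5
[32] I6 read-ops; issue I7 (MUL)
[33] I7 read-ops; issue I8 (LSU)
[34] I6 finished on ADD
[35] I6→R6
[36] I8 read-ops
[37] I8 finished on LSU
[38] I8→R5
[39] I7 finished on MUL
[40] I7→R1

I7 = (32, 33, 39, 40)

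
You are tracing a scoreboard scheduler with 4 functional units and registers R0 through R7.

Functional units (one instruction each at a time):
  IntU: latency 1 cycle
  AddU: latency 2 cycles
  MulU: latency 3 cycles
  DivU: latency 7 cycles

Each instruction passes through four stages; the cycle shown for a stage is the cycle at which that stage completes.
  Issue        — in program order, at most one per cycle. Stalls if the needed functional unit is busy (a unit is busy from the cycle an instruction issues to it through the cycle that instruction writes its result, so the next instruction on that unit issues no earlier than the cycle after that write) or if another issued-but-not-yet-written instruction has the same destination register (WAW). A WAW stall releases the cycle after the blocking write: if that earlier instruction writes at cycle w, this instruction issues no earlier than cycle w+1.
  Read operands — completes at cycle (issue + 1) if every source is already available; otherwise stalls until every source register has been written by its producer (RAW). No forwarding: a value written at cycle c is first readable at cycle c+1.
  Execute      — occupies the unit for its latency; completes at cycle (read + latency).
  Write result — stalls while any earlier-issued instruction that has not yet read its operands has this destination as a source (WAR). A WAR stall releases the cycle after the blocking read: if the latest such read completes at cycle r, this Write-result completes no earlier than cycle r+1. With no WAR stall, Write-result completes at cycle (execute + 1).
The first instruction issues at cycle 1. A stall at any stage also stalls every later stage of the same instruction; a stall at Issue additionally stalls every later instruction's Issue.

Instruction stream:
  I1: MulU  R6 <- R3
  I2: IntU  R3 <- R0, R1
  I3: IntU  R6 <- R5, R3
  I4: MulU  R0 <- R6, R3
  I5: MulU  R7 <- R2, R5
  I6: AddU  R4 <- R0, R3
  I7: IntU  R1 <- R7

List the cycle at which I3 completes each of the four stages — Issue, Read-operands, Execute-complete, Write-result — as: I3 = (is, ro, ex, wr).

I3 = (7, 8, 9, 10)

c1: issue I1 (MulU)
c2: I1 read-ops · issue I2 (IntU)
c3: I2 read-ops
c4: I2 finished on IntU
c5: I1 finished on MulU · I2→R3
c6: I1→R6
c7: issue I3 (IntU)
c8: I3 read-ops · issue I4 (MulU)
c9: I3 finished on IntU
c10: I3→R6
c11: I4 read-ops
c14: I4 finished on MulU
c15: I4→R0
c16: issue I5 (MulU)
c17: I5 read-ops · issue I6 (AddU)
c18: I6 read-ops · issue I7 (IntU)
c20: I5 finished on MulU · I6 finished on AddU
c21: I5→R7 · I6→R4
c22: I7 read-ops
c23: I7 finished on IntU
c24: I7→R1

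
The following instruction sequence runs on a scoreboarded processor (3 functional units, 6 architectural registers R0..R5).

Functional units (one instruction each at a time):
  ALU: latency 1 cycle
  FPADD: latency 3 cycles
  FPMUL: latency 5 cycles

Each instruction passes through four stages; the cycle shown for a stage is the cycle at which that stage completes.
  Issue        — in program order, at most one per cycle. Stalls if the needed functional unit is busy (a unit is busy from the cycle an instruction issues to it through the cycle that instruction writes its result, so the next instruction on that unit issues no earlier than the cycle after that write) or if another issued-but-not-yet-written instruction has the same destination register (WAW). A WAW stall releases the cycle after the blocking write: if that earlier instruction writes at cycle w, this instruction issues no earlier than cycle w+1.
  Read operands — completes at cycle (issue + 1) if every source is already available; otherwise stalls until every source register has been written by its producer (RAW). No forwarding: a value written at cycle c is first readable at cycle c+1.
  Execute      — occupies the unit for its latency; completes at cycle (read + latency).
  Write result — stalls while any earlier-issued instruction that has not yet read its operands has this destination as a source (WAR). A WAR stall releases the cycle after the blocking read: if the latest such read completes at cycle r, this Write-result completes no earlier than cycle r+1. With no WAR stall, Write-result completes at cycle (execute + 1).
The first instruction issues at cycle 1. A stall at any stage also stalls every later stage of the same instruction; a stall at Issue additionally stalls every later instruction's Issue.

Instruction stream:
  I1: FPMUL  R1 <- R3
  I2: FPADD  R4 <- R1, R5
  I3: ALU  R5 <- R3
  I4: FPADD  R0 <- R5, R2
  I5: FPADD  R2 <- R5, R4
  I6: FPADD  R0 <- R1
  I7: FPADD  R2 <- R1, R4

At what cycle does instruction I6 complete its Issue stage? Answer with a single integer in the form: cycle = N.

1) issue 1, read 2, done 7, write 8
2) issue 2, read 9, done 12, write 13  <RAW R1: wait I1 write@8>
3) issue 3, read 4, done 5, write 10  <WAR R5: wait I2 read@9>
4) issue 14, read 15, done 18, write 19  <struct: FPADD busy until I2 writes@13>
5) issue 20, read 21, done 24, write 25  <struct: FPADD busy until I4 writes@19>
6) issue 26, read 27, done 30, write 31  <struct: FPADD busy until I5 writes@25>
7) issue 32, read 33, done 36, write 37  <struct: FPADD busy until I6 writes@31>

cycle = 26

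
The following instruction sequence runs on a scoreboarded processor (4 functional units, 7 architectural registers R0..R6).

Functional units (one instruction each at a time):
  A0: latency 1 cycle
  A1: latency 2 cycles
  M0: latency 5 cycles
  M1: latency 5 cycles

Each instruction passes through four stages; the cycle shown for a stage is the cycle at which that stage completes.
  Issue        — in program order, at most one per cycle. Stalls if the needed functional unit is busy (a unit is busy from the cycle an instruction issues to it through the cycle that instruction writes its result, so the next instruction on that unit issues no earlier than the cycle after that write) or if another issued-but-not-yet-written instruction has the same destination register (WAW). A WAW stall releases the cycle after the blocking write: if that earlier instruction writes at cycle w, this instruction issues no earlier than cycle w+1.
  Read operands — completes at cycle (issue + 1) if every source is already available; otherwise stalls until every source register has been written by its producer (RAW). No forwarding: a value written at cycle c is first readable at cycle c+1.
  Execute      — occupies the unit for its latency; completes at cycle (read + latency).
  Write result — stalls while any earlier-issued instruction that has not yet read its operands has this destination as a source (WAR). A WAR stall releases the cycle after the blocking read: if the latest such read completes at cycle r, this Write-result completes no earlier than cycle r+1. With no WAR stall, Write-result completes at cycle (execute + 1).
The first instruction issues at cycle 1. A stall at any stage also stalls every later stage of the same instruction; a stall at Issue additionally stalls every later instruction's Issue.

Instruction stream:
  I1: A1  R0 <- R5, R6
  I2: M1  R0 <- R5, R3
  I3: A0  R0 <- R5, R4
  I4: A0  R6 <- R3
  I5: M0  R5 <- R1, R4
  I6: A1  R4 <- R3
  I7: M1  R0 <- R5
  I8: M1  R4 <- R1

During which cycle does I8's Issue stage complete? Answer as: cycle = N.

cycle = 34

cycle 1: issue I1 (A1)
cycle 2: I1 read-ops
cycle 4: I1 finished on A1
cycle 5: I1→R0
cycle 6: issue I2 (M1)
cycle 7: I2 read-ops
cycle 12: I2 finished on M1
cycle 13: I2→R0
cycle 14: issue I3 (A0)
cycle 15: I3 read-ops
cycle 16: I3 finished on A0
cycle 17: I3→R0
cycle 18: issue I4 (A0)
cycle 19: I4 read-ops; issue I5 (M0)
cycle 20: I4 finished on A0; I5 read-ops; issue I6 (A1)
cycle 21: I4→R6; I6 read-ops; issue I7 (M1)
cycle 23: I6 finished on A1
cycle 24: I6→R4
cycle 25: I5 finished on M0
cycle 26: I5→R5
cycle 27: I7 read-ops
cycle 32: I7 finished on M1
cycle 33: I7→R0
cycle 34: issue I8 (M1)
cycle 35: I8 read-ops
cycle 40: I8 finished on M1
cycle 41: I8→R4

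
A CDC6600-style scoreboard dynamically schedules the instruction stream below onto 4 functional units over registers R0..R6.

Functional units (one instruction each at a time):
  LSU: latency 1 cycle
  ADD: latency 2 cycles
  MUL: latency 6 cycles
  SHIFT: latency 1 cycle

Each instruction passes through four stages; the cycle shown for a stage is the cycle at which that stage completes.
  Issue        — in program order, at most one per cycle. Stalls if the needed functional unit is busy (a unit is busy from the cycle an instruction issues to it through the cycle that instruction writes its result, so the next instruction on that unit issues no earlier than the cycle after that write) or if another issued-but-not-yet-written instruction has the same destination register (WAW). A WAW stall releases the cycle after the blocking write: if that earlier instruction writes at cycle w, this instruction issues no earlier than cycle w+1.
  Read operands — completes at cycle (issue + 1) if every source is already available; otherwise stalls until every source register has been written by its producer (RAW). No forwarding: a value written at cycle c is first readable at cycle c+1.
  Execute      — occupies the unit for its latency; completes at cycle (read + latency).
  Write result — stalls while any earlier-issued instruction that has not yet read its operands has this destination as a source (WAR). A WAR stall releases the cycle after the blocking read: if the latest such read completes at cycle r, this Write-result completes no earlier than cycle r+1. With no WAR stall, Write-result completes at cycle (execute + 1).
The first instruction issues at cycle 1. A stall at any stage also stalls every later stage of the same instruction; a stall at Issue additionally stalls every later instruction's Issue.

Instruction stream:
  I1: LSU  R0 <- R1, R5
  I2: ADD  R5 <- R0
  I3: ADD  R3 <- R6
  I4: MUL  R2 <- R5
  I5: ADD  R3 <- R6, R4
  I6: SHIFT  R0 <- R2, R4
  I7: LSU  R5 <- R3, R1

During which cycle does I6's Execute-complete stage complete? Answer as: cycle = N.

cycle = 20

  I1 | 1 | 2 | 3 | 4
  I2 | 2 | 5 | 7 | 8   RAW R0: wait I1 write@4
  I3 | 9 | 10 | 12 | 13   struct: ADD busy until I2 writes@8
  I4 | 10 | 11 | 17 | 18
  I5 | 14 | 15 | 17 | 18   struct: ADD busy until I3 writes@13
  I6 | 15 | 19 | 20 | 21   RAW R2: wait I4 write@18
  I7 | 16 | 19 | 20 | 21   RAW R3: wait I5 write@18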